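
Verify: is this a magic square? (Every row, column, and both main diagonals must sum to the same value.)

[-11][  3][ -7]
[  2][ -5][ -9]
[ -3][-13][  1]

No — row 1 sums to -15 but row 2 sums to -12.

Row 1: -11 + 3 + (-7) = -15.
Row 2: 2 + (-5) + (-9) = -12.
Row 3: -3 + (-13) + 1 = -15.
Column 1: -11 + 2 + (-3) = -12.
Column 2: 3 + (-5) + (-13) = -15.
Column 3: -7 + (-9) + 1 = -15.
Main diagonal: -11 + (-5) + 1 = -15.
Anti-diagonal: -7 + (-5) + (-3) = -15.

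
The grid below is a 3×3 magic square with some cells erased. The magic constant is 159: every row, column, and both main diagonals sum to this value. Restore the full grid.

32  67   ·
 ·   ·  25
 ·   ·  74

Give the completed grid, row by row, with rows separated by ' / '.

32 67 60 / 81 53 25 / 46 39 74

Row 1 needs 159; the known cells sum to 99, so (1,3) = 60.
The remaining cell in main diagonal is (2,2) = 159 − 106 = 53.
Using anti-diagonal: 60 + 53 + ? → (3,1) = 159 − 113 = 46.
From row 2, 159 − (53 + 25) gives (2,1) = 81.
Using row 3: 46 + 74 + ? → (3,2) = 159 − 120 = 39.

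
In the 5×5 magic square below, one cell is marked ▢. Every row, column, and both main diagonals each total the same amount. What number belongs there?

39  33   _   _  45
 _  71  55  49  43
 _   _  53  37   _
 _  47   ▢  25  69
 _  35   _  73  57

Main diagonal is complete and sums to 245; that is the magic constant.
Row 2: 71 + 55 + 49 + 43 + ? = 245, so (2,1) = 27.
Column 2: 33 + 71 + 47 + 35 + ? = 245, so (3,2) = 59.
Using column 4: 49 + 37 + 25 + 73 + ? → (1,4) = 245 − 184 = 61.
Using column 5: 45 + 43 + 69 + 57 + ? → (3,5) = 245 − 214 = 31.
Anti-diagonal: 45 + 49 + 53 + 47 + ? = 245, so (5,1) = 51.
Row 1: 39 + 33 + 61 + 45 + ? = 245, so (1,3) = 67.
Using row 3: 59 + 53 + 37 + 31 + ? → (3,1) = 245 − 180 = 65.
Row 5: 51 + 35 + 73 + 57 + ? = 245, so (5,3) = 29.
The remaining cell in column 1 is (4,1) = 245 − 182 = 63.
Column 3: 67 + 55 + 53 + 29 + ? = 245, so (4,3) = 41.

41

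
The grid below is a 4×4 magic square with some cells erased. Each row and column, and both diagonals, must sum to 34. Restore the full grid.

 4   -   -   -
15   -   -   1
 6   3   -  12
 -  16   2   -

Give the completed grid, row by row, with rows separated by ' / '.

4 5 11 14 / 15 10 8 1 / 6 3 13 12 / 9 16 2 7

From row 3, 34 − (6 + 3 + 12) gives (3,3) = 13.
From column 1, 34 − (4 + 15 + 6) gives (4,1) = 9.
From row 4, 34 − (9 + 16 + 2) gives (4,4) = 7.
Column 4 needs 34; the known cells sum to 20, so (1,4) = 14.
The remaining cell in main diagonal is (2,2) = 34 − 24 = 10.
Anti-diagonal needs 34; the known cells sum to 26, so (2,3) = 8.
The remaining cell in column 2 is (1,2) = 34 − 29 = 5.
The remaining cell in column 3 is (1,3) = 34 − 23 = 11.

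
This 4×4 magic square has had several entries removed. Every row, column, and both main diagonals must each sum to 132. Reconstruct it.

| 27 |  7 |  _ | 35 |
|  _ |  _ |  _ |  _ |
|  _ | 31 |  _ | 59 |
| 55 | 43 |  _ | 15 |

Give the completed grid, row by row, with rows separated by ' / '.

27 7 63 35 / 47 51 11 23 / 3 31 39 59 / 55 43 19 15

Using row 1: 27 + 7 + 35 + ? → (1,3) = 132 − 69 = 63.
Row 4 must total 132; the given cells sum to 113, so (4,3) = 19.
Column 2 must total 132; the given cells sum to 81, so (2,2) = 51.
Column 4 must total 132; the given cells sum to 109, so (2,4) = 23.
Using main diagonal: 27 + 51 + 15 + ? → (3,3) = 132 − 93 = 39.
From anti-diagonal, 132 − (35 + 31 + 55) gives (2,3) = 11.
Row 2 needs 132; the known cells sum to 85, so (2,1) = 47.
Row 3 must total 132; the given cells sum to 129, so (3,1) = 3.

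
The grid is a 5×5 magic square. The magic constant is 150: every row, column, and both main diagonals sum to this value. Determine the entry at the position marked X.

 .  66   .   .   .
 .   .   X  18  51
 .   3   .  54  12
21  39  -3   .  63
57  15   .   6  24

60

Row 4: 21 + 39 + (-3) + 63 + ? = 150, so (4,4) = 30.
Row 5 needs 150; the known cells sum to 102, so (5,3) = 48.
The remaining cell in column 2 is (2,2) = 150 − 123 = 27.
Column 4 must total 150; the given cells sum to 108, so (1,4) = 42.
The remaining cell in column 5 is (1,5) = 150 − 150 = 0.
Anti-diagonal: 0 + 18 + 39 + 57 + ? = 150, so (3,3) = 36.
Using row 3: 3 + 36 + 54 + 12 + ? → (3,1) = 150 − 105 = 45.
The remaining cell in main diagonal is (1,1) = 150 − 117 = 33.
Row 1: 33 + 66 + 42 + 0 + ? = 150, so (1,3) = 9.
Column 1 needs 150; the known cells sum to 156, so (2,1) = -6.
Column 3: 9 + 36 + (-3) + 48 + ? = 150, so (2,3) = 60.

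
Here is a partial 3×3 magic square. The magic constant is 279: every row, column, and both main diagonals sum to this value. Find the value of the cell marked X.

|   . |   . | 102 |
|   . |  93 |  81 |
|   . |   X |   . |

Using row 2: 93 + 81 + ? → (2,1) = 279 − 174 = 105.
Column 3: 102 + 81 + ? = 279, so (3,3) = 96.
Main diagonal must total 279; the given cells sum to 189, so (1,1) = 90.
Anti-diagonal: 102 + 93 + ? = 279, so (3,1) = 84.
Using row 1: 90 + 102 + ? → (1,2) = 279 − 192 = 87.
Row 3 must total 279; the given cells sum to 180, so (3,2) = 99.

99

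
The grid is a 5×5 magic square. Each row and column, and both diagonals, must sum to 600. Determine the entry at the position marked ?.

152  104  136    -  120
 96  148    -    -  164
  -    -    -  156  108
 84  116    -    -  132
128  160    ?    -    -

Row 1 must total 600; the given cells sum to 512, so (1,4) = 88.
Column 1 needs 600; the known cells sum to 460, so (3,1) = 140.
Column 2: 104 + 148 + 116 + 160 + ? = 600, so (3,2) = 72.
Column 5: 120 + 164 + 108 + 132 + ? = 600, so (5,5) = 76.
The remaining cell in row 3 is (3,3) = 600 − 476 = 124.
The remaining cell in main diagonal is (4,4) = 600 − 500 = 100.
From anti-diagonal, 600 − (120 + 124 + 116 + 128) gives (2,4) = 112.
Using row 2: 96 + 148 + 112 + 164 + ? → (2,3) = 600 − 520 = 80.
From row 4, 600 − (84 + 116 + 100 + 132) gives (4,3) = 168.
From column 3, 600 − (136 + 80 + 124 + 168) gives (5,3) = 92.

92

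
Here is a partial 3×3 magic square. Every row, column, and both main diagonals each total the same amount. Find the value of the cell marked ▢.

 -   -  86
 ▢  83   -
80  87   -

85

Anti-diagonal is complete and sums to 249; that is the magic constant.
Row 3 must total 249; the given cells sum to 167, so (3,3) = 82.
Column 2: 83 + 87 + ? = 249, so (1,2) = 79.
Using column 3: 86 + 82 + ? → (2,3) = 249 − 168 = 81.
Main diagonal needs 249; the known cells sum to 165, so (1,1) = 84.
Using row 2: 83 + 81 + ? → (2,1) = 249 − 164 = 85.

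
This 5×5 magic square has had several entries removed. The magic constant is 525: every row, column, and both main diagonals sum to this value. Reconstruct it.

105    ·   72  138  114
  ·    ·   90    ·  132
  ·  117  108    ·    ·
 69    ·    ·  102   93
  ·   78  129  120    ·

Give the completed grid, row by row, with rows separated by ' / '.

105 96 72 138 114 / 123 99 90 81 132 / 141 117 108 84 75 / 69 135 126 102 93 / 87 78 129 120 111

Using row 1: 105 + 72 + 138 + 114 + ? → (1,2) = 525 − 429 = 96.
Column 3 needs 525; the known cells sum to 399, so (4,3) = 126.
Row 4 needs 525; the known cells sum to 390, so (4,2) = 135.
From column 2, 525 − (96 + 117 + 135 + 78) gives (2,2) = 99.
The remaining cell in main diagonal is (5,5) = 525 − 414 = 111.
The remaining cell in row 5 is (5,1) = 525 − 438 = 87.
Column 5: 114 + 132 + 93 + 111 + ? = 525, so (3,5) = 75.
From anti-diagonal, 525 − (114 + 108 + 135 + 87) gives (2,4) = 81.
Using row 2: 99 + 90 + 81 + 132 + ? → (2,1) = 525 − 402 = 123.
The remaining cell in column 1 is (3,1) = 525 − 384 = 141.
Using column 4: 138 + 81 + 102 + 120 + ? → (3,4) = 525 − 441 = 84.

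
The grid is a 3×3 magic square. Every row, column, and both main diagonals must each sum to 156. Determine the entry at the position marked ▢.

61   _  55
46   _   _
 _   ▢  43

64

Row 1: 61 + 55 + ? = 156, so (1,2) = 40.
Column 1 needs 156; the known cells sum to 107, so (3,1) = 49.
Column 3: 55 + 43 + ? = 156, so (2,3) = 58.
Main diagonal needs 156; the known cells sum to 104, so (2,2) = 52.
Row 3 needs 156; the known cells sum to 92, so (3,2) = 64.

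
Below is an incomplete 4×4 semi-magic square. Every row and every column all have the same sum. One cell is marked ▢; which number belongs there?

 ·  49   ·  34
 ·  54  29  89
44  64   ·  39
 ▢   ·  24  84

Column 4 is complete and sums to 246; that is the magic constant.
Row 2: 54 + 29 + 89 + ? = 246, so (2,1) = 74.
Row 3 needs 246; the known cells sum to 147, so (3,3) = 99.
Using column 2: 49 + 54 + 64 + ? → (4,2) = 246 − 167 = 79.
From column 3, 246 − (29 + 99 + 24) gives (1,3) = 94.
Using row 1: 49 + 94 + 34 + ? → (1,1) = 246 − 177 = 69.
From row 4, 246 − (79 + 24 + 84) gives (4,1) = 59.

59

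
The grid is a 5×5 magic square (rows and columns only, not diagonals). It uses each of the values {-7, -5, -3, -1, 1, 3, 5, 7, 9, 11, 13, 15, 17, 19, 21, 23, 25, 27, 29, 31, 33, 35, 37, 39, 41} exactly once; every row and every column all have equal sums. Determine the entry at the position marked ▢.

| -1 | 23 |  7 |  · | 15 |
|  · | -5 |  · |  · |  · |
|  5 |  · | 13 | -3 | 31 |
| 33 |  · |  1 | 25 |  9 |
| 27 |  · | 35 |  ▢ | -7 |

19

The 25 entries sum to 425, so each line sums to 425/5 = 85.
Row 1 needs 85; the known cells sum to 44, so (1,4) = 41.
From row 3, 85 − (5 + 13 + (-3) + 31) gives (3,2) = 39.
Row 4: 33 + 1 + 25 + 9 + ? = 85, so (4,2) = 17.
Column 1 needs 85; the known cells sum to 64, so (2,1) = 21.
Using column 2: 23 + (-5) + 39 + 17 + ? → (5,2) = 85 − 74 = 11.
Using column 3: 7 + 13 + 1 + 35 + ? → (2,3) = 85 − 56 = 29.
From column 5, 85 − (15 + 31 + 9 + (-7)) gives (2,5) = 37.
From row 2, 85 − (21 + (-5) + 29 + 37) gives (2,4) = 3.
From row 5, 85 − (27 + 11 + 35 + (-7)) gives (5,4) = 19.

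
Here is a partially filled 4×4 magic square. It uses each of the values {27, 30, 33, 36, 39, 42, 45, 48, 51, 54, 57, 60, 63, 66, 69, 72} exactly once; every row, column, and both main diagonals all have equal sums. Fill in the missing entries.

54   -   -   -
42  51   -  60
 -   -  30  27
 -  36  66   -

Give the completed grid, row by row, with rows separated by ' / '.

54 39 57 48 / 42 51 45 60 / 69 72 30 27 / 33 36 66 63

The 16 entries sum to 792, so each line sums to 792/4 = 198.
Using row 2: 42 + 51 + 60 + ? → (2,3) = 198 − 153 = 45.
The remaining cell in column 3 is (1,3) = 198 − 141 = 57.
Main diagonal must total 198; the given cells sum to 135, so (4,4) = 63.
The remaining cell in row 4 is (4,1) = 198 − 165 = 33.
Column 1 needs 198; the known cells sum to 129, so (3,1) = 69.
Column 4: 60 + 27 + 63 + ? = 198, so (1,4) = 48.
Anti-diagonal needs 198; the known cells sum to 126, so (3,2) = 72.
Row 1: 54 + 57 + 48 + ? = 198, so (1,2) = 39.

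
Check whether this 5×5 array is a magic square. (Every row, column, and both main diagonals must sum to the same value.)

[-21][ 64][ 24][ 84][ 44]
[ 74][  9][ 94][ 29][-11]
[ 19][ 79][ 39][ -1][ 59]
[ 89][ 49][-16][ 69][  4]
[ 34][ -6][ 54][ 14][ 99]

Row 1: -21 + 64 + 24 + 84 + 44 = 195.
Row 2: 74 + 9 + 94 + 29 + (-11) = 195.
Row 3: 19 + 79 + 39 + (-1) + 59 = 195.
Row 4: 89 + 49 + (-16) + 69 + 4 = 195.
Row 5: 34 + (-6) + 54 + 14 + 99 = 195.
Column 1: -21 + 74 + 19 + 89 + 34 = 195.
Column 2: 64 + 9 + 79 + 49 + (-6) = 195.
Column 3: 24 + 94 + 39 + (-16) + 54 = 195.
Column 4: 84 + 29 + (-1) + 69 + 14 = 195.
Column 5: 44 + (-11) + 59 + 4 + 99 = 195.
Main diagonal: -21 + 9 + 39 + 69 + 99 = 195.
Anti-diagonal: 44 + 29 + 39 + 49 + 34 = 195.
All lines sum to 195.

Yes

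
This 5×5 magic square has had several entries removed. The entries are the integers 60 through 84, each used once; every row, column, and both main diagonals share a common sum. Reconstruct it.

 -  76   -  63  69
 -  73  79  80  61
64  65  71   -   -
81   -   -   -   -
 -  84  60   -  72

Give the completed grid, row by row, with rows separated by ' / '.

70 76 82 63 69 / 67 73 79 80 61 / 64 65 71 77 83 / 81 62 68 74 75 / 78 84 60 66 72

The entries are 60 through 84, which sum to 1800, so each line sums to 1800/5 = 360.
From row 2, 360 − (73 + 79 + 80 + 61) gives (2,1) = 67.
Column 2 needs 360; the known cells sum to 298, so (4,2) = 62.
Anti-diagonal must total 360; the given cells sum to 282, so (5,1) = 78.
Row 5 must total 360; the given cells sum to 294, so (5,4) = 66.
From column 1, 360 − (67 + 64 + 81 + 78) gives (1,1) = 70.
From main diagonal, 360 − (70 + 73 + 71 + 72) gives (4,4) = 74.
Row 1: 70 + 76 + 63 + 69 + ? = 360, so (1,3) = 82.
Column 3 needs 360; the known cells sum to 292, so (4,3) = 68.
Column 4 needs 360; the known cells sum to 283, so (3,4) = 77.
From row 3, 360 − (64 + 65 + 71 + 77) gives (3,5) = 83.
Row 4 must total 360; the given cells sum to 285, so (4,5) = 75.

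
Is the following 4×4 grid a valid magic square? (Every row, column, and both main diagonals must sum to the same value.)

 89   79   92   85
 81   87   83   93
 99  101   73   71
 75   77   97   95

No — column 3 sums to 345 but column 4 sums to 344.

Row 1: 89 + 79 + 92 + 85 = 345.
Row 2: 81 + 87 + 83 + 93 = 344.
Row 3: 99 + 101 + 73 + 71 = 344.
Row 4: 75 + 77 + 97 + 95 = 344.
Column 1: 89 + 81 + 99 + 75 = 344.
Column 2: 79 + 87 + 101 + 77 = 344.
Column 3: 92 + 83 + 73 + 97 = 345.
Column 4: 85 + 93 + 71 + 95 = 344.
Main diagonal: 89 + 87 + 73 + 95 = 344.
Anti-diagonal: 85 + 83 + 101 + 75 = 344.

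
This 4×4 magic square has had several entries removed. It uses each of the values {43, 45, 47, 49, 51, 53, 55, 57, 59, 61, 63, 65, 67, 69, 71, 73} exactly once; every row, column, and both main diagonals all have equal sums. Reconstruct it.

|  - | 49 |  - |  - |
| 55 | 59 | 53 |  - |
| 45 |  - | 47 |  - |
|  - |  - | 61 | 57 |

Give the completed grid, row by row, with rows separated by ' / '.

The 16 entries sum to 928, so each line sums to 928/4 = 232.
Row 2 needs 232; the known cells sum to 167, so (2,4) = 65.
Column 3 must total 232; the given cells sum to 161, so (1,3) = 71.
Main diagonal needs 232; the known cells sum to 163, so (1,1) = 69.
From row 1, 232 − (69 + 49 + 71) gives (1,4) = 43.
The remaining cell in column 1 is (4,1) = 232 − 169 = 63.
Column 4 must total 232; the given cells sum to 165, so (3,4) = 67.
Anti-diagonal must total 232; the given cells sum to 159, so (3,2) = 73.
From row 4, 232 − (63 + 61 + 57) gives (4,2) = 51.

69 49 71 43 / 55 59 53 65 / 45 73 47 67 / 63 51 61 57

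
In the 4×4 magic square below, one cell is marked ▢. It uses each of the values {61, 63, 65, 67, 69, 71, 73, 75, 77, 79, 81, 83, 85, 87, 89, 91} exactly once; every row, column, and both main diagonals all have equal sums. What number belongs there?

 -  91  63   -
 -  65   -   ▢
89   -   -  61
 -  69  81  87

The 16 entries sum to 1216, so each line sums to 1216/4 = 304.
From row 4, 304 − (69 + 81 + 87) gives (4,1) = 67.
Column 2 needs 304; the known cells sum to 225, so (3,2) = 79.
Row 3 must total 304; the given cells sum to 229, so (3,3) = 75.
Column 3 must total 304; the given cells sum to 219, so (2,3) = 85.
Using main diagonal: 65 + 75 + 87 + ? → (1,1) = 304 − 227 = 77.
Anti-diagonal: 85 + 79 + 67 + ? = 304, so (1,4) = 73.
Column 1: 77 + 89 + 67 + ? = 304, so (2,1) = 71.
Using column 4: 73 + 61 + 87 + ? → (2,4) = 304 − 221 = 83.

83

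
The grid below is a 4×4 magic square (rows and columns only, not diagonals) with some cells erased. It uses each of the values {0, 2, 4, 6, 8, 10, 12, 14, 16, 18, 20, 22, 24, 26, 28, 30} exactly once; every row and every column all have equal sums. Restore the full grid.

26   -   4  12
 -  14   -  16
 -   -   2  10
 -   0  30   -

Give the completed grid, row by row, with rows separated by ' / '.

The 16 entries sum to 240, so each line sums to 240/4 = 60.
The remaining cell in row 1 is (1,2) = 60 − 42 = 18.
Using column 2: 18 + 14 + 0 + ? → (3,2) = 60 − 32 = 28.
Column 3 must total 60; the given cells sum to 36, so (2,3) = 24.
Using column 4: 12 + 16 + 10 + ? → (4,4) = 60 − 38 = 22.
The remaining cell in row 2 is (2,1) = 60 − 54 = 6.
Row 3 must total 60; the given cells sum to 40, so (3,1) = 20.
Row 4 must total 60; the given cells sum to 52, so (4,1) = 8.

26 18 4 12 / 6 14 24 16 / 20 28 2 10 / 8 0 30 22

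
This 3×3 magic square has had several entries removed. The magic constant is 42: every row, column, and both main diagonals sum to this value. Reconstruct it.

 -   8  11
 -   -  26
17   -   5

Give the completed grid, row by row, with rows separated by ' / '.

The remaining cell in row 1 is (1,1) = 42 − 19 = 23.
The remaining cell in row 3 is (3,2) = 42 − 22 = 20.
From column 1, 42 − (23 + 17) gives (2,1) = 2.
Column 2 needs 42; the known cells sum to 28, so (2,2) = 14.

23 8 11 / 2 14 26 / 17 20 5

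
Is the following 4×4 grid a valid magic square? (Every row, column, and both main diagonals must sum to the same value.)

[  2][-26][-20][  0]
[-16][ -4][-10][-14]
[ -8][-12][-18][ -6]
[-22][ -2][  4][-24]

Yes

Row 1: 2 + (-26) + (-20) + 0 = -44.
Row 2: -16 + (-4) + (-10) + (-14) = -44.
Row 3: -8 + (-12) + (-18) + (-6) = -44.
Row 4: -22 + (-2) + 4 + (-24) = -44.
Column 1: 2 + (-16) + (-8) + (-22) = -44.
Column 2: -26 + (-4) + (-12) + (-2) = -44.
Column 3: -20 + (-10) + (-18) + 4 = -44.
Column 4: 0 + (-14) + (-6) + (-24) = -44.
Main diagonal: 2 + (-4) + (-18) + (-24) = -44.
Anti-diagonal: 0 + (-10) + (-12) + (-22) = -44.
All lines sum to -44.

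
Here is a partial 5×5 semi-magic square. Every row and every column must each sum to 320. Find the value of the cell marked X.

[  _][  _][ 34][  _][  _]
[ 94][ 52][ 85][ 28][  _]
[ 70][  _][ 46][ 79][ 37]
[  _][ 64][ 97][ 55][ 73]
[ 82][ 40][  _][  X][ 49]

From row 2, 320 − (94 + 52 + 85 + 28) gives (2,5) = 61.
Row 3: 70 + 46 + 79 + 37 + ? = 320, so (3,2) = 88.
Row 4 must total 320; the given cells sum to 289, so (4,1) = 31.
Column 1 needs 320; the known cells sum to 277, so (1,1) = 43.
From column 2, 320 − (52 + 88 + 64 + 40) gives (1,2) = 76.
The remaining cell in column 3 is (5,3) = 320 − 262 = 58.
The remaining cell in column 5 is (1,5) = 320 − 220 = 100.
From row 1, 320 − (43 + 76 + 34 + 100) gives (1,4) = 67.
The remaining cell in row 5 is (5,4) = 320 − 229 = 91.

91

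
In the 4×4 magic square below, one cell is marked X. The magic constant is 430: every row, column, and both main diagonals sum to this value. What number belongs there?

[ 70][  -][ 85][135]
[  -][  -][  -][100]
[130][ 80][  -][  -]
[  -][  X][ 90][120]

From row 1, 430 − (70 + 85 + 135) gives (1,2) = 140.
Using column 4: 135 + 100 + 120 + ? → (3,4) = 430 − 355 = 75.
Row 3: 130 + 80 + 75 + ? = 430, so (3,3) = 145.
Column 3 must total 430; the given cells sum to 320, so (2,3) = 110.
The remaining cell in main diagonal is (2,2) = 430 − 335 = 95.
Using anti-diagonal: 135 + 110 + 80 + ? → (4,1) = 430 − 325 = 105.
Using row 2: 95 + 110 + 100 + ? → (2,1) = 430 − 305 = 125.
From row 4, 430 − (105 + 90 + 120) gives (4,2) = 115.

115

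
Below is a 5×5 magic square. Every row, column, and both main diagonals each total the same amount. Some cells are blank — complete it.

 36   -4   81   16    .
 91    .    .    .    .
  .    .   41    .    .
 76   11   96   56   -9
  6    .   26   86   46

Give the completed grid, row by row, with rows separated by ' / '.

Row 4 is already complete: 76 + 11 + 96 + 56 + -9 = 230, so that is the magic constant.
The remaining cell in row 1 is (1,5) = 230 − 129 = 101.
Row 5 must total 230; the given cells sum to 164, so (5,2) = 66.
Column 1: 36 + 91 + 76 + 6 + ? = 230, so (3,1) = 21.
Using column 3: 81 + 41 + 96 + 26 + ? → (2,3) = 230 − 244 = -14.
Main diagonal must total 230; the given cells sum to 179, so (2,2) = 51.
From anti-diagonal, 230 − (101 + 41 + 11 + 6) gives (2,4) = 71.
Using row 2: 91 + 51 + (-14) + 71 + ? → (2,5) = 230 − 199 = 31.
Column 2 must total 230; the given cells sum to 124, so (3,2) = 106.
Column 4: 16 + 71 + 56 + 86 + ? = 230, so (3,4) = 1.
Column 5: 101 + 31 + (-9) + 46 + ? = 230, so (3,5) = 61.

36 -4 81 16 101 / 91 51 -14 71 31 / 21 106 41 1 61 / 76 11 96 56 -9 / 6 66 26 86 46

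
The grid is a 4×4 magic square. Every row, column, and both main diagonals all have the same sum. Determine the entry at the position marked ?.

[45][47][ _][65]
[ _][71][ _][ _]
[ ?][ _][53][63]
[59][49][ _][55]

51

Main diagonal is complete and sums to 224; that is the magic constant.
From row 1, 224 − (45 + 47 + 65) gives (1,3) = 67.
Row 4 must total 224; the given cells sum to 163, so (4,3) = 61.
Column 2 must total 224; the given cells sum to 167, so (3,2) = 57.
Column 3 must total 224; the given cells sum to 181, so (2,3) = 43.
The remaining cell in column 4 is (2,4) = 224 − 183 = 41.
Row 2: 71 + 43 + 41 + ? = 224, so (2,1) = 69.
From row 3, 224 − (57 + 53 + 63) gives (3,1) = 51.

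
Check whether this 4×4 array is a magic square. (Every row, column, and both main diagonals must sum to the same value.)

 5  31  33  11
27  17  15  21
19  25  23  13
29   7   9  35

Row 1: 5 + 31 + 33 + 11 = 80.
Row 2: 27 + 17 + 15 + 21 = 80.
Row 3: 19 + 25 + 23 + 13 = 80.
Row 4: 29 + 7 + 9 + 35 = 80.
Column 1: 5 + 27 + 19 + 29 = 80.
Column 2: 31 + 17 + 25 + 7 = 80.
Column 3: 33 + 15 + 23 + 9 = 80.
Column 4: 11 + 21 + 13 + 35 = 80.
Main diagonal: 5 + 17 + 23 + 35 = 80.
Anti-diagonal: 11 + 15 + 25 + 29 = 80.
All lines sum to 80.

Yes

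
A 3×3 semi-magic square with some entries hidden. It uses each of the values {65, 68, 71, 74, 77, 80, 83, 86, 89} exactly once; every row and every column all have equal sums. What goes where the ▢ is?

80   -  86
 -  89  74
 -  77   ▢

71

The 9 entries sum to 693, so each line sums to 693/3 = 231.
Using row 1: 80 + 86 + ? → (1,2) = 231 − 166 = 65.
From row 2, 231 − (89 + 74) gives (2,1) = 68.
From column 1, 231 − (80 + 68) gives (3,1) = 83.
From column 3, 231 − (86 + 74) gives (3,3) = 71.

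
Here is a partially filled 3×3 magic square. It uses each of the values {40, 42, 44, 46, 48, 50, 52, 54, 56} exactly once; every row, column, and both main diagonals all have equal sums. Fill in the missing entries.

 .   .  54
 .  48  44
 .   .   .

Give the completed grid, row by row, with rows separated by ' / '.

50 40 54 / 52 48 44 / 42 56 46

The 9 entries sum to 432, so each line sums to 432/3 = 144.
Row 2: 48 + 44 + ? = 144, so (2,1) = 52.
The remaining cell in column 3 is (3,3) = 144 − 98 = 46.
Main diagonal needs 144; the known cells sum to 94, so (1,1) = 50.
The remaining cell in anti-diagonal is (3,1) = 144 − 102 = 42.
Using row 1: 50 + 54 + ? → (1,2) = 144 − 104 = 40.
Row 3: 42 + 46 + ? = 144, so (3,2) = 56.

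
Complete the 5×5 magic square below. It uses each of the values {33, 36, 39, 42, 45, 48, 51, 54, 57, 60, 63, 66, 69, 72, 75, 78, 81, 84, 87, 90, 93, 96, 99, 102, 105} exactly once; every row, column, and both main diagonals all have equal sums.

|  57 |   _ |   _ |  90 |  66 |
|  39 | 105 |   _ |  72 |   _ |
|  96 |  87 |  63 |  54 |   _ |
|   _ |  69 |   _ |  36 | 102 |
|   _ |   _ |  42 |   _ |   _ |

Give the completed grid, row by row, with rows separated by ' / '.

57 33 99 90 66 / 39 105 81 72 48 / 96 87 63 54 45 / 78 69 60 36 102 / 75 51 42 93 84

The 25 entries sum to 1725, so each line sums to 1725/5 = 345.
The remaining cell in row 3 is (3,5) = 345 − 300 = 45.
Column 4: 90 + 72 + 54 + 36 + ? = 345, so (5,4) = 93.
Main diagonal needs 345; the known cells sum to 261, so (5,5) = 84.
Anti-diagonal needs 345; the known cells sum to 270, so (5,1) = 75.
From row 5, 345 − (75 + 42 + 93 + 84) gives (5,2) = 51.
Column 1 needs 345; the known cells sum to 267, so (4,1) = 78.
Using column 2: 105 + 87 + 69 + 51 + ? → (1,2) = 345 − 312 = 33.
Column 5 must total 345; the given cells sum to 297, so (2,5) = 48.
From row 1, 345 − (57 + 33 + 90 + 66) gives (1,3) = 99.
Row 2 must total 345; the given cells sum to 264, so (2,3) = 81.
Row 4 must total 345; the given cells sum to 285, so (4,3) = 60.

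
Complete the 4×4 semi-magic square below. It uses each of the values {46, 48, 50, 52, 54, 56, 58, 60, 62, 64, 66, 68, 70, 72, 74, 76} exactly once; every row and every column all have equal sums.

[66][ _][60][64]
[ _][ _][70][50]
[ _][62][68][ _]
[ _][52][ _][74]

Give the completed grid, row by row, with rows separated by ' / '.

66 54 60 64 / 48 76 70 50 / 58 62 68 56 / 72 52 46 74

The 16 entries sum to 976, so each line sums to 976/4 = 244.
Row 1 needs 244; the known cells sum to 190, so (1,2) = 54.
Using column 2: 54 + 62 + 52 + ? → (2,2) = 244 − 168 = 76.
Column 3 needs 244; the known cells sum to 198, so (4,3) = 46.
From column 4, 244 − (64 + 50 + 74) gives (3,4) = 56.
The remaining cell in row 2 is (2,1) = 244 − 196 = 48.
Row 3 must total 244; the given cells sum to 186, so (3,1) = 58.
Row 4 must total 244; the given cells sum to 172, so (4,1) = 72.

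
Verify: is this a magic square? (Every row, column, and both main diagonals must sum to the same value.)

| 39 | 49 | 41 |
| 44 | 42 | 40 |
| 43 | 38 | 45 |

Row 1: 39 + 49 + 41 = 129.
Row 2: 44 + 42 + 40 = 126.
Row 3: 43 + 38 + 45 = 126.
Column 1: 39 + 44 + 43 = 126.
Column 2: 49 + 42 + 38 = 129.
Column 3: 41 + 40 + 45 = 126.
Main diagonal: 39 + 42 + 45 = 126.
Anti-diagonal: 41 + 42 + 43 = 126.

No — row 2 sums to 126 but row 1 sums to 129.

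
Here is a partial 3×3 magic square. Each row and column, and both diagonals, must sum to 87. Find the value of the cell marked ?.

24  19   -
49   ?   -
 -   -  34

Using row 1: 24 + 19 + ? → (1,3) = 87 − 43 = 44.
Using column 1: 24 + 49 + ? → (3,1) = 87 − 73 = 14.
Column 3: 44 + 34 + ? = 87, so (2,3) = 9.
Using main diagonal: 24 + 34 + ? → (2,2) = 87 − 58 = 29.

29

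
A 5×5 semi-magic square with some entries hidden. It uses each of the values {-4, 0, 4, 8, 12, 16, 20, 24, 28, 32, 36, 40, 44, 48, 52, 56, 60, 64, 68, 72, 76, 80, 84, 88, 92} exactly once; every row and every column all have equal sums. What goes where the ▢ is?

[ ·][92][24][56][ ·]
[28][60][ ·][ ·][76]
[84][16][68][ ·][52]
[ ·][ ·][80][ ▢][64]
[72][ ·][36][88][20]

The 25 entries sum to 1100, so each line sums to 1100/5 = 220.
Row 3 needs 220; the known cells sum to 220, so (3,4) = 0.
Row 5: 72 + 36 + 88 + 20 + ? = 220, so (5,2) = 4.
The remaining cell in column 2 is (4,2) = 220 − 172 = 48.
Column 3 must total 220; the given cells sum to 208, so (2,3) = 12.
From column 5, 220 − (76 + 52 + 64 + 20) gives (1,5) = 8.
Row 1 must total 220; the given cells sum to 180, so (1,1) = 40.
From row 2, 220 − (28 + 60 + 12 + 76) gives (2,4) = 44.
Column 1 must total 220; the given cells sum to 224, so (4,1) = -4.
The remaining cell in column 4 is (4,4) = 220 − 188 = 32.

32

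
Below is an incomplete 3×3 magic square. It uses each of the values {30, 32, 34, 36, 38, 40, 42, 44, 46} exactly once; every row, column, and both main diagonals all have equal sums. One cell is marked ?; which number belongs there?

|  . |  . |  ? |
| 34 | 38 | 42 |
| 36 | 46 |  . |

40

The 9 entries sum to 342, so each line sums to 342/3 = 114.
Row 3 needs 114; the known cells sum to 82, so (3,3) = 32.
The remaining cell in column 1 is (1,1) = 114 − 70 = 44.
Column 2: 38 + 46 + ? = 114, so (1,2) = 30.
The remaining cell in column 3 is (1,3) = 114 − 74 = 40.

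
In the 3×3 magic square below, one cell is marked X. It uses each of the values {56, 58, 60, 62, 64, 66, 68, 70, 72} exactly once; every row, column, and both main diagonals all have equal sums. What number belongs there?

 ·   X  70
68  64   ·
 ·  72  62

56

The 9 entries sum to 576, so each line sums to 576/3 = 192.
From row 2, 192 − (68 + 64) gives (2,3) = 60.
Row 3 needs 192; the known cells sum to 134, so (3,1) = 58.
Column 1 must total 192; the given cells sum to 126, so (1,1) = 66.
Column 2 needs 192; the known cells sum to 136, so (1,2) = 56.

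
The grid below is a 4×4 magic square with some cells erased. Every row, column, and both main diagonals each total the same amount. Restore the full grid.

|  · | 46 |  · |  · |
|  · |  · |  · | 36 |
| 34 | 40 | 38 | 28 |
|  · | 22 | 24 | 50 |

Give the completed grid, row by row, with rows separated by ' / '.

20 46 48 26 / 42 32 30 36 / 34 40 38 28 / 44 22 24 50

Row 3 is already complete: 34 + 40 + 38 + 28 = 140, so that is the magic constant.
Using row 4: 22 + 24 + 50 + ? → (4,1) = 140 − 96 = 44.
The remaining cell in column 2 is (2,2) = 140 − 108 = 32.
Column 4 needs 140; the known cells sum to 114, so (1,4) = 26.
The remaining cell in main diagonal is (1,1) = 140 − 120 = 20.
Anti-diagonal: 26 + 40 + 44 + ? = 140, so (2,3) = 30.
The remaining cell in row 1 is (1,3) = 140 − 92 = 48.
Row 2 needs 140; the known cells sum to 98, so (2,1) = 42.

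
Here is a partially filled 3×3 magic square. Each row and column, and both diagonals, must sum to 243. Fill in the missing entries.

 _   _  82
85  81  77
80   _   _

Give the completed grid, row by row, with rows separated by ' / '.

78 83 82 / 85 81 77 / 80 79 84

Using column 1: 85 + 80 + ? → (1,1) = 243 − 165 = 78.
Column 3 needs 243; the known cells sum to 159, so (3,3) = 84.
The remaining cell in row 1 is (1,2) = 243 − 160 = 83.
From row 3, 243 − (80 + 84) gives (3,2) = 79.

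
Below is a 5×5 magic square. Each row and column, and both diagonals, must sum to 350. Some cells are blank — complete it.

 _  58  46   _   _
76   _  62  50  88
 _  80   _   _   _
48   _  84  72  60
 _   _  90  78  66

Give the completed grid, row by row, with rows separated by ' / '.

From row 2, 350 − (76 + 62 + 50 + 88) gives (2,2) = 74.
The remaining cell in row 4 is (4,2) = 350 − 264 = 86.
Column 2 must total 350; the given cells sum to 298, so (5,2) = 52.
Using column 3: 46 + 62 + 84 + 90 + ? → (3,3) = 350 − 282 = 68.
Main diagonal must total 350; the given cells sum to 280, so (1,1) = 70.
Row 5 must total 350; the given cells sum to 286, so (5,1) = 64.
Using column 1: 70 + 76 + 48 + 64 + ? → (3,1) = 350 − 258 = 92.
From anti-diagonal, 350 − (50 + 68 + 86 + 64) gives (1,5) = 82.
Row 1 needs 350; the known cells sum to 256, so (1,4) = 94.
Column 4 must total 350; the given cells sum to 294, so (3,4) = 56.
Column 5 must total 350; the given cells sum to 296, so (3,5) = 54.

70 58 46 94 82 / 76 74 62 50 88 / 92 80 68 56 54 / 48 86 84 72 60 / 64 52 90 78 66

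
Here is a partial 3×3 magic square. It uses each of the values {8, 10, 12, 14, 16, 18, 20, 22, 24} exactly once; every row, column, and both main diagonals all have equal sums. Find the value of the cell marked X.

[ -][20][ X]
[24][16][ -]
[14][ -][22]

The 9 entries sum to 144, so each line sums to 144/3 = 48.
The remaining cell in row 2 is (2,3) = 48 − 40 = 8.
The remaining cell in row 3 is (3,2) = 48 − 36 = 12.
Column 1 needs 48; the known cells sum to 38, so (1,1) = 10.
Column 3: 8 + 22 + ? = 48, so (1,3) = 18.

18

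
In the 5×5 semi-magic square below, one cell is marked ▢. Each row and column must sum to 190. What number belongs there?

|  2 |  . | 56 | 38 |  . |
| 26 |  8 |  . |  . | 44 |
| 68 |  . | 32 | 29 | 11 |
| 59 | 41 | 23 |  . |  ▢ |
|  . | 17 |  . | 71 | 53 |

The remaining cell in row 3 is (3,2) = 190 − 140 = 50.
Using column 1: 2 + 26 + 68 + 59 + ? → (5,1) = 190 − 155 = 35.
Column 2: 8 + 50 + 41 + 17 + ? = 190, so (1,2) = 74.
Row 1 needs 190; the known cells sum to 170, so (1,5) = 20.
Row 5: 35 + 17 + 71 + 53 + ? = 190, so (5,3) = 14.
Using column 3: 56 + 32 + 23 + 14 + ? → (2,3) = 190 − 125 = 65.
The remaining cell in column 5 is (4,5) = 190 − 128 = 62.

62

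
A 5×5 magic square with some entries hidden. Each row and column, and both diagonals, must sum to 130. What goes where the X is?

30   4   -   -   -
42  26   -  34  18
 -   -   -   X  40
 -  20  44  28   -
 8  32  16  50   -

From row 2, 130 − (42 + 26 + 34 + 18) gives (2,3) = 10.
Row 5: 8 + 32 + 16 + 50 + ? = 130, so (5,5) = 24.
The remaining cell in column 2 is (3,2) = 130 − 82 = 48.
Main diagonal needs 130; the known cells sum to 108, so (3,3) = 22.
The remaining cell in anti-diagonal is (1,5) = 130 − 84 = 46.
Column 3 must total 130; the given cells sum to 92, so (1,3) = 38.
Column 5 needs 130; the known cells sum to 128, so (4,5) = 2.
From row 1, 130 − (30 + 4 + 38 + 46) gives (1,4) = 12.
Using row 4: 20 + 44 + 28 + 2 + ? → (4,1) = 130 − 94 = 36.
Column 1 needs 130; the known cells sum to 116, so (3,1) = 14.
Column 4 must total 130; the given cells sum to 124, so (3,4) = 6.

6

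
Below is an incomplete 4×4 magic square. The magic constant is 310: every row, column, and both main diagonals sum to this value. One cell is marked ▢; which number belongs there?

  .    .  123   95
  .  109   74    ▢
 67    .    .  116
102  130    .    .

46

Anti-diagonal: 95 + 74 + 102 + ? = 310, so (3,2) = 39.
Row 3 needs 310; the known cells sum to 222, so (3,3) = 88.
Column 2 must total 310; the given cells sum to 278, so (1,2) = 32.
From column 3, 310 − (123 + 74 + 88) gives (4,3) = 25.
Row 1: 32 + 123 + 95 + ? = 310, so (1,1) = 60.
The remaining cell in row 4 is (4,4) = 310 − 257 = 53.
The remaining cell in column 1 is (2,1) = 310 − 229 = 81.
Column 4 must total 310; the given cells sum to 264, so (2,4) = 46.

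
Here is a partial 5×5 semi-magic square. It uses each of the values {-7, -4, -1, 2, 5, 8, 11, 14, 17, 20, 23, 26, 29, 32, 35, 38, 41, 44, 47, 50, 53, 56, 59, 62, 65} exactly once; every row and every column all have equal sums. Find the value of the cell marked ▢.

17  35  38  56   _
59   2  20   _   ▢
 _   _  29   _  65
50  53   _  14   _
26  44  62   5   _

The 25 entries sum to 725, so each line sums to 725/5 = 145.
The remaining cell in row 1 is (1,5) = 145 − 146 = -1.
Row 5 must total 145; the given cells sum to 137, so (5,5) = 8.
Column 1: 17 + 59 + 50 + 26 + ? = 145, so (3,1) = -7.
Column 2: 35 + 2 + 53 + 44 + ? = 145, so (3,2) = 11.
Column 3 must total 145; the given cells sum to 149, so (4,3) = -4.
Row 3: -7 + 11 + 29 + 65 + ? = 145, so (3,4) = 47.
Using row 4: 50 + 53 + (-4) + 14 + ? → (4,5) = 145 − 113 = 32.
Column 4: 56 + 47 + 14 + 5 + ? = 145, so (2,4) = 23.
The remaining cell in column 5 is (2,5) = 145 − 104 = 41.

41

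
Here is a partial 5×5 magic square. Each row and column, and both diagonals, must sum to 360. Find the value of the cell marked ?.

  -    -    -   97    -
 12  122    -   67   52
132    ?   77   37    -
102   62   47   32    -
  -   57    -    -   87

92

Row 2 needs 360; the known cells sum to 253, so (2,3) = 107.
From row 4, 360 − (102 + 62 + 47 + 32) gives (4,5) = 117.
Column 4: 97 + 67 + 37 + 32 + ? = 360, so (5,4) = 127.
From main diagonal, 360 − (122 + 77 + 32 + 87) gives (1,1) = 42.
The remaining cell in column 1 is (5,1) = 360 − 288 = 72.
Using anti-diagonal: 67 + 77 + 62 + 72 + ? → (1,5) = 360 − 278 = 82.
Row 5 needs 360; the known cells sum to 343, so (5,3) = 17.
The remaining cell in column 3 is (1,3) = 360 − 248 = 112.
Using column 5: 82 + 52 + 117 + 87 + ? → (3,5) = 360 − 338 = 22.
Using row 1: 42 + 112 + 97 + 82 + ? → (1,2) = 360 − 333 = 27.
From row 3, 360 − (132 + 77 + 37 + 22) gives (3,2) = 92.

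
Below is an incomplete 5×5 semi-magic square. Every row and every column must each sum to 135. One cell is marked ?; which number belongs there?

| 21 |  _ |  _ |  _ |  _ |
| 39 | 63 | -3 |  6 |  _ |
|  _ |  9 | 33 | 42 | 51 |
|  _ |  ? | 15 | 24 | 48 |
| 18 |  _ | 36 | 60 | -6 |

Row 2 needs 135; the known cells sum to 105, so (2,5) = 30.
Row 3 must total 135; the given cells sum to 135, so (3,1) = 0.
From row 5, 135 − (18 + 36 + 60 + (-6)) gives (5,2) = 27.
The remaining cell in column 1 is (4,1) = 135 − 78 = 57.
The remaining cell in column 3 is (1,3) = 135 − 81 = 54.
Column 4: 6 + 42 + 24 + 60 + ? = 135, so (1,4) = 3.
Column 5: 30 + 51 + 48 + (-6) + ? = 135, so (1,5) = 12.
Row 1: 21 + 54 + 3 + 12 + ? = 135, so (1,2) = 45.
Using row 4: 57 + 15 + 24 + 48 + ? → (4,2) = 135 − 144 = -9.

-9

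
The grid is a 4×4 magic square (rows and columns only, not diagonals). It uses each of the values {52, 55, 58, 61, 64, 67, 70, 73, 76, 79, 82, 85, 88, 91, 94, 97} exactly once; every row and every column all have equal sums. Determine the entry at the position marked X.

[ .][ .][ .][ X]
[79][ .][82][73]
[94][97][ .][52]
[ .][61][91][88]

The 16 entries sum to 1192, so each line sums to 1192/4 = 298.
Row 2 needs 298; the known cells sum to 234, so (2,2) = 64.
The remaining cell in row 3 is (3,3) = 298 − 243 = 55.
Row 4: 61 + 91 + 88 + ? = 298, so (4,1) = 58.
Column 1 must total 298; the given cells sum to 231, so (1,1) = 67.
From column 2, 298 − (64 + 97 + 61) gives (1,2) = 76.
Column 3: 82 + 55 + 91 + ? = 298, so (1,3) = 70.
Column 4 must total 298; the given cells sum to 213, so (1,4) = 85.

85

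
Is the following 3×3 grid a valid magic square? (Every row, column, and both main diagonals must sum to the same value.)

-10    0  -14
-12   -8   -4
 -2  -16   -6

Yes

Row 1: -10 + 0 + (-14) = -24.
Row 2: -12 + (-8) + (-4) = -24.
Row 3: -2 + (-16) + (-6) = -24.
Column 1: -10 + (-12) + (-2) = -24.
Column 2: 0 + (-8) + (-16) = -24.
Column 3: -14 + (-4) + (-6) = -24.
Main diagonal: -10 + (-8) + (-6) = -24.
Anti-diagonal: -14 + (-8) + (-2) = -24.
All lines sum to -24.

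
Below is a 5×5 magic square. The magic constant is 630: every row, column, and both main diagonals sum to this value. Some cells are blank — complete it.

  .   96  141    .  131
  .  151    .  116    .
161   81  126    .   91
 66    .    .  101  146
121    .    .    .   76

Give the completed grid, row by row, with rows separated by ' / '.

176 96 141 86 131 / 106 151 71 116 186 / 161 81 126 171 91 / 66 136 181 101 146 / 121 166 111 156 76

Row 3 needs 630; the known cells sum to 459, so (3,4) = 171.
Column 5: 131 + 91 + 146 + 76 + ? = 630, so (2,5) = 186.
From main diagonal, 630 − (151 + 126 + 101 + 76) gives (1,1) = 176.
The remaining cell in anti-diagonal is (4,2) = 630 − 494 = 136.
From row 1, 630 − (176 + 96 + 141 + 131) gives (1,4) = 86.
Row 4: 66 + 136 + 101 + 146 + ? = 630, so (4,3) = 181.
From column 1, 630 − (176 + 161 + 66 + 121) gives (2,1) = 106.
Column 2 must total 630; the given cells sum to 464, so (5,2) = 166.
The remaining cell in column 4 is (5,4) = 630 − 474 = 156.
From row 2, 630 − (106 + 151 + 116 + 186) gives (2,3) = 71.
Row 5 needs 630; the known cells sum to 519, so (5,3) = 111.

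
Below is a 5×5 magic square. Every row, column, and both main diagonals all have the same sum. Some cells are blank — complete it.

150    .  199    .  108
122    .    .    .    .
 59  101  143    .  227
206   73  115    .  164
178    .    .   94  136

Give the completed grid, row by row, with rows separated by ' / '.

150 192 199 66 108 / 122 129 171 213 80 / 59 101 143 185 227 / 206 73 115 157 164 / 178 220 87 94 136

Column 1 is already complete: 150 + 122 + 59 + 206 + 178 = 715, so that is the magic constant.
The remaining cell in row 3 is (3,4) = 715 − 530 = 185.
Using row 4: 206 + 73 + 115 + 164 + ? → (4,4) = 715 − 558 = 157.
Column 5 needs 715; the known cells sum to 635, so (2,5) = 80.
From main diagonal, 715 − (150 + 143 + 157 + 136) gives (2,2) = 129.
The remaining cell in anti-diagonal is (2,4) = 715 − 502 = 213.
The remaining cell in row 2 is (2,3) = 715 − 544 = 171.
The remaining cell in column 3 is (5,3) = 715 − 628 = 87.
Column 4 must total 715; the given cells sum to 649, so (1,4) = 66.
Row 1 must total 715; the given cells sum to 523, so (1,2) = 192.
Using row 5: 178 + 87 + 94 + 136 + ? → (5,2) = 715 − 495 = 220.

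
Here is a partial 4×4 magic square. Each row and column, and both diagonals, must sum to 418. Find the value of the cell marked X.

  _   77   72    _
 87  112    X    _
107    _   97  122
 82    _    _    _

Row 3: 107 + 97 + 122 + ? = 418, so (3,2) = 92.
Using column 1: 87 + 107 + 82 + ? → (1,1) = 418 − 276 = 142.
Column 2: 77 + 112 + 92 + ? = 418, so (4,2) = 137.
Main diagonal needs 418; the known cells sum to 351, so (4,4) = 67.
Row 1: 142 + 77 + 72 + ? = 418, so (1,4) = 127.
Using row 4: 82 + 137 + 67 + ? → (4,3) = 418 − 286 = 132.
From column 3, 418 − (72 + 97 + 132) gives (2,3) = 117.

117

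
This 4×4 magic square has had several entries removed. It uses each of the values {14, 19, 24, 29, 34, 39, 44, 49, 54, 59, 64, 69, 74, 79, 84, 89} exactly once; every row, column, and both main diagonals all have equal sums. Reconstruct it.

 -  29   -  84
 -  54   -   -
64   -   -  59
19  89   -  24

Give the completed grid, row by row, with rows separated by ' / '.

79 29 14 84 / 44 54 69 39 / 64 34 49 59 / 19 89 74 24

The 16 entries sum to 824, so each line sums to 824/4 = 206.
The remaining cell in row 4 is (4,3) = 206 − 132 = 74.
The remaining cell in column 2 is (3,2) = 206 − 172 = 34.
Column 4: 84 + 59 + 24 + ? = 206, so (2,4) = 39.
From anti-diagonal, 206 − (84 + 34 + 19) gives (2,3) = 69.
Row 2 needs 206; the known cells sum to 162, so (2,1) = 44.
The remaining cell in row 3 is (3,3) = 206 − 157 = 49.
Column 1: 44 + 64 + 19 + ? = 206, so (1,1) = 79.
Using column 3: 69 + 49 + 74 + ? → (1,3) = 206 − 192 = 14.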